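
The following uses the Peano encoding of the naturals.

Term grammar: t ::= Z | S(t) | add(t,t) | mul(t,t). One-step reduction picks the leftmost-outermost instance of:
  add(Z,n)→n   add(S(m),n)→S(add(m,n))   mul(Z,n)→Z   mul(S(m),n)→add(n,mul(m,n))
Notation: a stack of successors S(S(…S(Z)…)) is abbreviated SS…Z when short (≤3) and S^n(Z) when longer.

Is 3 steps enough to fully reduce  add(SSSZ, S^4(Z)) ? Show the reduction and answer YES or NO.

Answer: NO — after 3 steps the term is S(S(S(add(Z, S^4(Z))))), not yet normal

Derivation:
  start: add(SSSZ, S^4(Z))
  →1  S(add(SSZ, S^4(Z)))
  →2  S(S(add(SZ, S^4(Z))))
  →3  S(S(S(add(Z, S^4(Z)))))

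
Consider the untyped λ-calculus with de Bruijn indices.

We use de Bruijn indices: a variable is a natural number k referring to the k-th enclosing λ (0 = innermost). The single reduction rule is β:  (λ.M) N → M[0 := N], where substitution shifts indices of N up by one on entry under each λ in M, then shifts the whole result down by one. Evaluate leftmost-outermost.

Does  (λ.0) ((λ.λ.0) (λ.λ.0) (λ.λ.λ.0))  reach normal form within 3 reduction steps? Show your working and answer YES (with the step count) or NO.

Answer: YES — reaches normal form λ.λ.λ.0 in 3 ≤ 3 steps

Reduction:
  start: (λ.0) ((λ.λ.0) (λ.λ.0) (λ.λ.λ.0))
  [1] (λ.λ.0) (λ.λ.0) (λ.λ.λ.0)
  [2] (λ.0) (λ.λ.λ.0)
  [3] λ.λ.λ.0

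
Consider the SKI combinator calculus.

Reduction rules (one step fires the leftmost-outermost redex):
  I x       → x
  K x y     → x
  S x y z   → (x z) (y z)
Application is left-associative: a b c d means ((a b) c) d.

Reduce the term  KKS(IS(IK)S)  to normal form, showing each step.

  start: KKS(IS(IK)S)
  [1] K(IS(IK)S)
  [2] K(S(IK)S)
  [3] K(SKS)

Answer: normal form = K(SKS)  (in 3 steps)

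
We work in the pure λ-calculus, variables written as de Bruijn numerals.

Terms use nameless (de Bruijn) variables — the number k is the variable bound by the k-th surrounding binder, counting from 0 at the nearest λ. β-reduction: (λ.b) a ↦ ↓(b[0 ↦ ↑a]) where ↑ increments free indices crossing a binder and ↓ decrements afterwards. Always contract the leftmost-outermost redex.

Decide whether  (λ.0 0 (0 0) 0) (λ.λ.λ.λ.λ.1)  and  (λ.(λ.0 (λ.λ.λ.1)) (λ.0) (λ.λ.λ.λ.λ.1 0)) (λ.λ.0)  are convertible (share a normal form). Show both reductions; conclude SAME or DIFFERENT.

Answer: SAME — A ⇓ λ.λ.1, B ⇓ λ.λ.1

Reduction:
Term A:
  start: (λ.0 0 (0 0) 0) (λ.λ.λ.λ.λ.1)
  →1  (λ.λ.λ.λ.λ.1) (λ.λ.λ.λ.λ.1) ((λ.λ.λ.λ.λ.1) (λ.λ.λ.λ.λ.1)) (λ.λ.λ.λ.λ.1)
  →2  (λ.λ.λ.λ.1) ((λ.λ.λ.λ.λ.1) (λ.λ.λ.λ.λ.1)) (λ.λ.λ.λ.λ.1)
  →3  (λ.λ.λ.1) (λ.λ.λ.λ.λ.1)
  →4  λ.λ.1

Term B:
  start: (λ.(λ.0 (λ.λ.λ.1)) (λ.0) (λ.λ.λ.λ.λ.1 0)) (λ.λ.0)
  →1  (λ.0 (λ.λ.λ.1)) (λ.0) (λ.λ.λ.λ.λ.1 0)
  →2  (λ.0) (λ.λ.λ.1) (λ.λ.λ.λ.λ.1 0)
  →3  (λ.λ.λ.1) (λ.λ.λ.λ.λ.1 0)
  →4  λ.λ.1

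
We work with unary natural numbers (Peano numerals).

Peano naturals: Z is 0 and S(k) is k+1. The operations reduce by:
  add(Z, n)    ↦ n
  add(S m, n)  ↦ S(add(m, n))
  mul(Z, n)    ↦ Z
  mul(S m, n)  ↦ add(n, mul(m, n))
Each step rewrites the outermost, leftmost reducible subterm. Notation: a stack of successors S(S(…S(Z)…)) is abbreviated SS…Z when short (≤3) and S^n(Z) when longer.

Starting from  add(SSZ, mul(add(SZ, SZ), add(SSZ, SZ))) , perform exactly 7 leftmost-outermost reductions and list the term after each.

Answer: after 7 steps: S(S(S(add(add(SZ, SZ), mul(add(Z, SZ), add(SSZ, SZ))))))

Reduction:
  start: add(SSZ, mul(add(SZ, SZ), add(SSZ, SZ)))
  [1] S(add(SZ, mul(add(SZ, SZ), add(SSZ, SZ))))
  [2] S(S(add(Z, mul(add(SZ, SZ), add(SSZ, SZ)))))
  [3] S(S(mul(add(SZ, SZ), add(SSZ, SZ))))
  [4] S(S(mul(S(add(Z, SZ)), add(SSZ, SZ))))
  [5] S(S(add(add(SSZ, SZ), mul(add(Z, SZ), add(SSZ, SZ)))))
  [6] S(S(add(S(add(SZ, SZ)), mul(add(Z, SZ), add(SSZ, SZ)))))
  [7] S(S(S(add(add(SZ, SZ), mul(add(Z, SZ), add(SSZ, SZ))))))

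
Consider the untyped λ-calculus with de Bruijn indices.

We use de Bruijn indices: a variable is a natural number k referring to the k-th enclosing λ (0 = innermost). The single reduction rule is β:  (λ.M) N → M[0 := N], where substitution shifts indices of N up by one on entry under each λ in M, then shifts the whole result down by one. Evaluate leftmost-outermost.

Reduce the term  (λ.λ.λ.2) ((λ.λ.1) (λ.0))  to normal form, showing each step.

  start: (λ.λ.λ.2) ((λ.λ.1) (λ.0))
  step 1: λ.λ.(λ.λ.1) (λ.0)
  step 2: λ.λ.λ.λ.0

Answer: normal form = λ.λ.λ.λ.0  (in 2 steps)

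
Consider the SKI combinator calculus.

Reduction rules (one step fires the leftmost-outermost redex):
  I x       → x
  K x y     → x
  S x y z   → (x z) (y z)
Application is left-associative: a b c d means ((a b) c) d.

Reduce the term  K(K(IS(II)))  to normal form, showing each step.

Answer: normal form = K(K(SI))  (in 2 steps)

Reduction:
  start: K(K(IS(II)))
  →1  K(K(S(II)))
  →2  K(K(SI))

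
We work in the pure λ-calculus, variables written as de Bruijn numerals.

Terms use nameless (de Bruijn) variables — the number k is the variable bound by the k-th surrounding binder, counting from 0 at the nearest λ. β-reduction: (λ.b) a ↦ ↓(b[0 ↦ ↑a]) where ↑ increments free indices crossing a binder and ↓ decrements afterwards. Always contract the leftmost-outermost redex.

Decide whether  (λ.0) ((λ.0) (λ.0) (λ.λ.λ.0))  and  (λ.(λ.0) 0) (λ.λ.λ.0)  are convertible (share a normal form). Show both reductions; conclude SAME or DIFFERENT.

Answer: SAME — A ⇓ λ.λ.λ.0, B ⇓ λ.λ.λ.0

Working:
Term A:
  start: (λ.0) ((λ.0) (λ.0) (λ.λ.λ.0))
  step 1: (λ.0) (λ.0) (λ.λ.λ.0)
  step 2: (λ.0) (λ.λ.λ.0)
  step 3: λ.λ.λ.0

Term B:
  start: (λ.(λ.0) 0) (λ.λ.λ.0)
  step 1: (λ.0) (λ.λ.λ.0)
  step 2: λ.λ.λ.0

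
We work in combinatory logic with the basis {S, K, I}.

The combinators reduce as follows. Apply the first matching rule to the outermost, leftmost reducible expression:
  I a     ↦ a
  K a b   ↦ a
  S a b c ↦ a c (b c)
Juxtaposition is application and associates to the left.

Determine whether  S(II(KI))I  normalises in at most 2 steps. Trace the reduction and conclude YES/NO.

  start: S(II(KI))I
  step 1: S(I(KI))I
  step 2: S(KI)I

Answer: YES — reaches normal form S(KI)I in 2 ≤ 2 steps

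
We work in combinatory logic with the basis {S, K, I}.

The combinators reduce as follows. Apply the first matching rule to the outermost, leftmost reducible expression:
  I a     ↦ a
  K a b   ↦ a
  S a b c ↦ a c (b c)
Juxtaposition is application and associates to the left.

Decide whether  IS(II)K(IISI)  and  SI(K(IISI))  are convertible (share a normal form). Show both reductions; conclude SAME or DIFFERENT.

Answer: SAME — A ⇓ SI(K(SI)), B ⇓ SI(K(SI))

Working:
Term A:
  start: IS(II)K(IISI)
  →1  S(II)K(IISI)
  →2  II(IISI)(K(IISI))
  →3  I(IISI)(K(IISI))
  →4  IISI(K(IISI))
  →5  ISI(K(IISI))
  →6  SI(K(IISI))
  →7  SI(K(ISI))
  →8  SI(K(SI))

Term B:
  start: SI(K(IISI))
  →1  SI(K(ISI))
  →2  SI(K(SI))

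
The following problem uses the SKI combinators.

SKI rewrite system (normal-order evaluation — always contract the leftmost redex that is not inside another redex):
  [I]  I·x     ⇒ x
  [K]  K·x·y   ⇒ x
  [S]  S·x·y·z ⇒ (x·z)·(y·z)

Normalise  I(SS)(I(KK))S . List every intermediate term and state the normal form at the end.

Answer: normal form = SSK  (in 4 steps)

Working:
  start: I(SS)(I(KK))S
  →1  SS(I(KK))S
  →2  SS(I(KK)S)
  →3  SS(KKS)
  →4  SSK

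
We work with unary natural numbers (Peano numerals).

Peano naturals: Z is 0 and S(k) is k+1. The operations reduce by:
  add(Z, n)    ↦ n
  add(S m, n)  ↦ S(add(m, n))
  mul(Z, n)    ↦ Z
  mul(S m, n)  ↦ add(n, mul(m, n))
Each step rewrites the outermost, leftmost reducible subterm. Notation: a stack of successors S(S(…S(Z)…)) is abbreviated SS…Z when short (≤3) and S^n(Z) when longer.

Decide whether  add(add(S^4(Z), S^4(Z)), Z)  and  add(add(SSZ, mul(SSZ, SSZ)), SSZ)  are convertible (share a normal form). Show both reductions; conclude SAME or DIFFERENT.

Term A:
  start: add(add(S^4(Z), S^4(Z)), Z)
  step 1: add(S(add(SSSZ, S^4(Z))), Z)
  step 2: S(add(add(SSSZ, S^4(Z)), Z))
  step 3: S(add(S(add(SSZ, S^4(Z))), Z))
  step 4: S(S(add(add(SSZ, S^4(Z)), Z)))
  step 5: S(S(add(S(add(SZ, S^4(Z))), Z)))
  step 6: S(S(S(add(add(SZ, S^4(Z)), Z))))
  step 7: S(S(S(add(S(add(Z, S^4(Z))), Z))))
  step 8: S(S(S(S(add(add(Z, S^4(Z)), Z)))))
  step 9: S(S(S(S(add(S^4(Z), Z)))))
  step 10: S(S(S(S(S(add(SSSZ, Z))))))
  step 11: S(S(S(S(S(S(add(SSZ, Z)))))))
  step 12: S(S(S(S(S(S(S(add(SZ, Z))))))))
  step 13: S(S(S(S(S(S(S(S(add(Z, Z)))))))))
  step 14: S^8(Z)

Term B:
  start: add(add(SSZ, mul(SSZ, SSZ)), SSZ)
  step 1: add(S(add(SZ, mul(SSZ, SSZ))), SSZ)
  step 2: S(add(add(SZ, mul(SSZ, SSZ)), SSZ))
  step 3: S(add(S(add(Z, mul(SSZ, SSZ))), SSZ))
  step 4: S(S(add(add(Z, mul(SSZ, SSZ)), SSZ)))
  step 5: S(S(add(mul(SSZ, SSZ), SSZ)))
  step 6: S(S(add(add(SSZ, mul(SZ, SSZ)), SSZ)))
  step 7: S(S(add(S(add(SZ, mul(SZ, SSZ))), SSZ)))
  step 8: S(S(S(add(add(SZ, mul(SZ, SSZ)), SSZ))))
  step 9: S(S(S(add(S(add(Z, mul(SZ, SSZ))), SSZ))))
  step 10: S(S(S(S(add(add(Z, mul(SZ, SSZ)), SSZ)))))
  step 11: S(S(S(S(add(mul(SZ, SSZ), SSZ)))))
  step 12: S(S(S(S(add(add(SSZ, mul(Z, SSZ)), SSZ)))))
  step 13: S(S(S(S(add(S(add(SZ, mul(Z, SSZ))), SSZ)))))
  step 14: S(S(S(S(S(add(add(SZ, mul(Z, SSZ)), SSZ))))))
  step 15: S(S(S(S(S(add(S(add(Z, mul(Z, SSZ))), SSZ))))))
  step 16: S(S(S(S(S(S(add(add(Z, mul(Z, SSZ)), SSZ)))))))
  step 17: S(S(S(S(S(S(add(mul(Z, SSZ), SSZ)))))))
  step 18: S(S(S(S(S(S(add(Z, SSZ)))))))
  step 19: S^8(Z)

Answer: SAME — A ⇓ S^8(Z), B ⇓ S^8(Z)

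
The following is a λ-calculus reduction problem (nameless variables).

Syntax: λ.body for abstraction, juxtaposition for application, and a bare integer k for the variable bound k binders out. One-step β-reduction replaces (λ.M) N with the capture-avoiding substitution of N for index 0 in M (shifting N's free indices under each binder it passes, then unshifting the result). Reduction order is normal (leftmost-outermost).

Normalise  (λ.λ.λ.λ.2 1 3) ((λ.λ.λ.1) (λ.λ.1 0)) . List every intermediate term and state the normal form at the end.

  start: (λ.λ.λ.λ.2 1 3) ((λ.λ.λ.1) (λ.λ.1 0))
  [1] λ.λ.λ.2 1 ((λ.λ.λ.1) (λ.λ.1 0))
  [2] λ.λ.λ.2 1 (λ.λ.1)

Answer: normal form = λ.λ.λ.2 1 (λ.λ.1)  (in 2 steps)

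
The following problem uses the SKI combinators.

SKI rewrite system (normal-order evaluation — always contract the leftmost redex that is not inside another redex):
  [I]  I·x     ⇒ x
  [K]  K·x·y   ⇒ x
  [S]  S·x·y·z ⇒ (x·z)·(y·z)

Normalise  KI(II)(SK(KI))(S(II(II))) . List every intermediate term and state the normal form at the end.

  start: KI(II)(SK(KI))(S(II(II)))
  [1] I(SK(KI))(S(II(II)))
  [2] SK(KI)(S(II(II)))
  [3] K(S(II(II)))(KI(S(II(II))))
  [4] S(II(II))
  [5] S(I(II))
  [6] S(II)
  [7] SI

Answer: normal form = SI  (in 7 steps)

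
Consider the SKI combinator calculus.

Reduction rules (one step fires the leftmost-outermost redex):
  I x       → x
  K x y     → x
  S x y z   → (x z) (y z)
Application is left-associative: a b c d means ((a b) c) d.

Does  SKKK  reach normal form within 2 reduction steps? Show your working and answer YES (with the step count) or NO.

Answer: YES — reaches normal form K in 2 ≤ 2 steps

Reduction:
  start: SKKK
  [1] KK(KK)
  [2] K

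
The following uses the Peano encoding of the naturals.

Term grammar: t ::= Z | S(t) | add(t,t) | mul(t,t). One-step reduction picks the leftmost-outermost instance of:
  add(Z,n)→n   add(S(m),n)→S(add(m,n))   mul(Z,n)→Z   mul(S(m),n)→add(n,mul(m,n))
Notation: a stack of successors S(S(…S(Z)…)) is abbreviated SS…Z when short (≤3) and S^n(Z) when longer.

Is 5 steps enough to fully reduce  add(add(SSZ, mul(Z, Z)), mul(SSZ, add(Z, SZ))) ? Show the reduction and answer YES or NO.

Answer: NO — after 5 steps the term is S(S(add(mul(Z, Z), mul(SSZ, add(Z, SZ))))), not yet normal

Reduction:
  start: add(add(SSZ, mul(Z, Z)), mul(SSZ, add(Z, SZ)))
  [1] add(S(add(SZ, mul(Z, Z))), mul(SSZ, add(Z, SZ)))
  [2] S(add(add(SZ, mul(Z, Z)), mul(SSZ, add(Z, SZ))))
  [3] S(add(S(add(Z, mul(Z, Z))), mul(SSZ, add(Z, SZ))))
  [4] S(S(add(add(Z, mul(Z, Z)), mul(SSZ, add(Z, SZ)))))
  [5] S(S(add(mul(Z, Z), mul(SSZ, add(Z, SZ)))))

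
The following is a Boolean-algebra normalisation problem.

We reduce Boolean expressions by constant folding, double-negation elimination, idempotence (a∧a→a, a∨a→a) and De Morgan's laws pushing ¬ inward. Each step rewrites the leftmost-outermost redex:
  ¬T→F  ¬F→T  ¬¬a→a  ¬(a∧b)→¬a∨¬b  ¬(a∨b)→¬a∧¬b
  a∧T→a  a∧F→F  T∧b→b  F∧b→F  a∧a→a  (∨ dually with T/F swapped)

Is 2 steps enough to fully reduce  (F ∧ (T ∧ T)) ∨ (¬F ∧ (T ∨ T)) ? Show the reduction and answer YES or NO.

Answer: NO — after 2 steps the term is ¬F ∧ (T ∨ T), not yet normal

Derivation:
  start: (F ∧ (T ∧ T)) ∨ (¬F ∧ (T ∨ T))
  →1  F ∨ (¬F ∧ (T ∨ T))
  →2  ¬F ∧ (T ∨ T)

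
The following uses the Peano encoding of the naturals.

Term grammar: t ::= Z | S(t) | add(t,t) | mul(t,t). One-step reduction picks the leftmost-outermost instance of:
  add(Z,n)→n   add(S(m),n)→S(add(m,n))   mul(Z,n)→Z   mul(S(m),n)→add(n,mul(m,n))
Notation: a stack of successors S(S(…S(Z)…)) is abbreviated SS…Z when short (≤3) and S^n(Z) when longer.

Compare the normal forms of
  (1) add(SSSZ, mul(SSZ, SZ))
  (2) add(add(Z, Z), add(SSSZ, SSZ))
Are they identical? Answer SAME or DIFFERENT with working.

Term A:
  start: add(SSSZ, mul(SSZ, SZ))
  →1  S(add(SSZ, mul(SSZ, SZ)))
  →2  S(S(add(SZ, mul(SSZ, SZ))))
  →3  S(S(S(add(Z, mul(SSZ, SZ)))))
  →4  S(S(S(mul(SSZ, SZ))))
  →5  S(S(S(add(SZ, mul(SZ, SZ)))))
  →6  S(S(S(S(add(Z, mul(SZ, SZ))))))
  →7  S(S(S(S(mul(SZ, SZ)))))
  →8  S(S(S(S(add(SZ, mul(Z, SZ))))))
  →9  S(S(S(S(S(add(Z, mul(Z, SZ)))))))
  →10  S(S(S(S(S(mul(Z, SZ))))))
  →11  S^5(Z)

Term B:
  start: add(add(Z, Z), add(SSSZ, SSZ))
  →1  add(Z, add(SSSZ, SSZ))
  →2  add(SSSZ, SSZ)
  →3  S(add(SSZ, SSZ))
  →4  S(S(add(SZ, SSZ)))
  →5  S(S(S(add(Z, SSZ))))
  →6  S^5(Z)

Answer: SAME — A ⇓ S^5(Z), B ⇓ S^5(Z)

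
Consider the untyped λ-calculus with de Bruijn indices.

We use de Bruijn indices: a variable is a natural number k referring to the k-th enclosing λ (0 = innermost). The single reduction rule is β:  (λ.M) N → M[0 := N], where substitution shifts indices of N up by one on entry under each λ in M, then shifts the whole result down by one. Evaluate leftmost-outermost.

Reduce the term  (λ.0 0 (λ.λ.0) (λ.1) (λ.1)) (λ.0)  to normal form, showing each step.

  start: (λ.0 0 (λ.λ.0) (λ.1) (λ.1)) (λ.0)
  [1] (λ.0) (λ.0) (λ.λ.0) (λ.λ.0) (λ.λ.0)
  [2] (λ.0) (λ.λ.0) (λ.λ.0) (λ.λ.0)
  [3] (λ.λ.0) (λ.λ.0) (λ.λ.0)
  [4] (λ.0) (λ.λ.0)
  [5] λ.λ.0

Answer: normal form = λ.λ.0  (in 5 steps)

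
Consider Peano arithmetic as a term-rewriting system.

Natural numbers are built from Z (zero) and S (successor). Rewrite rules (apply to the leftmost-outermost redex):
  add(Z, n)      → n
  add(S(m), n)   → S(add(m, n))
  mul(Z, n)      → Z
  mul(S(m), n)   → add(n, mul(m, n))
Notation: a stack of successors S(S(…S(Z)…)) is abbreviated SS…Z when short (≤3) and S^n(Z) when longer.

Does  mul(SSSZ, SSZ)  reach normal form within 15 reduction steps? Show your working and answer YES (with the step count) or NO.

  start: mul(SSSZ, SSZ)
  →1  add(SSZ, mul(SSZ, SSZ))
  →2  S(add(SZ, mul(SSZ, SSZ)))
  →3  S(S(add(Z, mul(SSZ, SSZ))))
  →4  S(S(mul(SSZ, SSZ)))
  →5  S(S(add(SSZ, mul(SZ, SSZ))))
  →6  S(S(S(add(SZ, mul(SZ, SSZ)))))
  →7  S(S(S(S(add(Z, mul(SZ, SSZ))))))
  →8  S(S(S(S(mul(SZ, SSZ)))))
  →9  S(S(S(S(add(SSZ, mul(Z, SSZ))))))
  →10  S(S(S(S(S(add(SZ, mul(Z, SSZ)))))))
  →11  S(S(S(S(S(S(add(Z, mul(Z, SSZ))))))))
  →12  S(S(S(S(S(S(mul(Z, SSZ)))))))
  →13  S^6(Z)

Answer: YES — reaches normal form S^6(Z) in 13 ≤ 15 steps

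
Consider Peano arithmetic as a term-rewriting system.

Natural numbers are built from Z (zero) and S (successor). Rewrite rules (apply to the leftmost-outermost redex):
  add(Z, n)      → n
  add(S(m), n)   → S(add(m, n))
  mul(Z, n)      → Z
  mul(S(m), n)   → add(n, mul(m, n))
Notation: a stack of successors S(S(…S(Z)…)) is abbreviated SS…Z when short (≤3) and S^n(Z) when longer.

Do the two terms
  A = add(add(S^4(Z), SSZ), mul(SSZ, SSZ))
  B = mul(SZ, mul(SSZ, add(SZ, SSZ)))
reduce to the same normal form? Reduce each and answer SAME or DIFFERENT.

Term A:
  start: add(add(S^4(Z), SSZ), mul(SSZ, SSZ))
  step 1: add(S(add(SSSZ, SSZ)), mul(SSZ, SSZ))
  step 2: S(add(add(SSSZ, SSZ), mul(SSZ, SSZ)))
  step 3: S(add(S(add(SSZ, SSZ)), mul(SSZ, SSZ)))
  step 4: S(S(add(add(SSZ, SSZ), mul(SSZ, SSZ))))
  step 5: S(S(add(S(add(SZ, SSZ)), mul(SSZ, SSZ))))
  step 6: S(S(S(add(add(SZ, SSZ), mul(SSZ, SSZ)))))
  step 7: S(S(S(add(S(add(Z, SSZ)), mul(SSZ, SSZ)))))
  step 8: S(S(S(S(add(add(Z, SSZ), mul(SSZ, SSZ))))))
  step 9: S(S(S(S(add(SSZ, mul(SSZ, SSZ))))))
  step 10: S(S(S(S(S(add(SZ, mul(SSZ, SSZ)))))))
  step 11: S(S(S(S(S(S(add(Z, mul(SSZ, SSZ))))))))
  step 12: S(S(S(S(S(S(mul(SSZ, SSZ)))))))
  step 13: S(S(S(S(S(S(add(SSZ, mul(SZ, SSZ))))))))
  step 14: S(S(S(S(S(S(S(add(SZ, mul(SZ, SSZ)))))))))
  step 15: S(S(S(S(S(S(S(S(add(Z, mul(SZ, SSZ))))))))))
  step 16: S(S(S(S(S(S(S(S(mul(SZ, SSZ)))))))))
  step 17: S(S(S(S(S(S(S(S(add(SSZ, mul(Z, SSZ))))))))))
  step 18: S(S(S(S(S(S(S(S(S(add(SZ, mul(Z, SSZ)))))))))))
  step 19: S(S(S(S(S(S(S(S(S(S(add(Z, mul(Z, SSZ))))))))))))
  step 20: S(S(S(S(S(S(S(S(S(S(mul(Z, SSZ)))))))))))
  step 21: S^10(Z)

Term B:
  start: mul(SZ, mul(SSZ, add(SZ, SSZ)))
  step 1: add(mul(SSZ, add(SZ, SSZ)), mul(Z, mul(SSZ, add(SZ, SSZ))))
  step 2: add(add(add(SZ, SSZ), mul(SZ, add(SZ, SSZ))), mul(Z, mul(SSZ, add(SZ, SSZ))))
  step 3: add(add(S(add(Z, SSZ)), mul(SZ, add(SZ, SSZ))), mul(Z, mul(SSZ, add(SZ, SSZ))))
  step 4: add(S(add(add(Z, SSZ), mul(SZ, add(SZ, SSZ)))), mul(Z, mul(SSZ, add(SZ, SSZ))))
  step 5: S(add(add(add(Z, SSZ), mul(SZ, add(SZ, SSZ))), mul(Z, mul(SSZ, add(SZ, SSZ)))))
  step 6: S(add(add(SSZ, mul(SZ, add(SZ, SSZ))), mul(Z, mul(SSZ, add(SZ, SSZ)))))
  step 7: S(add(S(add(SZ, mul(SZ, add(SZ, SSZ)))), mul(Z, mul(SSZ, add(SZ, SSZ)))))
  step 8: S(S(add(add(SZ, mul(SZ, add(SZ, SSZ))), mul(Z, mul(SSZ, add(SZ, SSZ))))))
  step 9: S(S(add(S(add(Z, mul(SZ, add(SZ, SSZ)))), mul(Z, mul(SSZ, add(SZ, SSZ))))))
  step 10: S(S(S(add(add(Z, mul(SZ, add(SZ, SSZ))), mul(Z, mul(SSZ, add(SZ, SSZ)))))))
  step 11: S(S(S(add(mul(SZ, add(SZ, SSZ)), mul(Z, mul(SSZ, add(SZ, SSZ)))))))
  step 12: S(S(S(add(add(add(SZ, SSZ), mul(Z, add(SZ, SSZ))), mul(Z, mul(SSZ, add(SZ, SSZ)))))))
  step 13: S(S(S(add(add(S(add(Z, SSZ)), mul(Z, add(SZ, SSZ))), mul(Z, mul(SSZ, add(SZ, SSZ)))))))
  step 14: S(S(S(add(S(add(add(Z, SSZ), mul(Z, add(SZ, SSZ)))), mul(Z, mul(SSZ, add(SZ, SSZ)))))))
  step 15: S(S(S(S(add(add(add(Z, SSZ), mul(Z, add(SZ, SSZ))), mul(Z, mul(SSZ, add(SZ, SSZ))))))))
  step 16: S(S(S(S(add(add(SSZ, mul(Z, add(SZ, SSZ))), mul(Z, mul(SSZ, add(SZ, SSZ))))))))
  step 17: S(S(S(S(add(S(add(SZ, mul(Z, add(SZ, SSZ)))), mul(Z, mul(SSZ, add(SZ, SSZ))))))))
  step 18: S(S(S(S(S(add(add(SZ, mul(Z, add(SZ, SSZ))), mul(Z, mul(SSZ, add(SZ, SSZ)))))))))
  step 19: S(S(S(S(S(add(S(add(Z, mul(Z, add(SZ, SSZ)))), mul(Z, mul(SSZ, add(SZ, SSZ)))))))))
  step 20: S(S(S(S(S(S(add(add(Z, mul(Z, add(SZ, SSZ))), mul(Z, mul(SSZ, add(SZ, SSZ))))))))))
  step 21: S(S(S(S(S(S(add(mul(Z, add(SZ, SSZ)), mul(Z, mul(SSZ, add(SZ, SSZ))))))))))
  step 22: S(S(S(S(S(S(add(Z, mul(Z, mul(SSZ, add(SZ, SSZ))))))))))
  step 23: S(S(S(S(S(S(mul(Z, mul(SSZ, add(SZ, SSZ)))))))))
  step 24: S^6(Z)

Answer: DIFFERENT — A ⇓ S^10(Z), B ⇓ S^6(Z)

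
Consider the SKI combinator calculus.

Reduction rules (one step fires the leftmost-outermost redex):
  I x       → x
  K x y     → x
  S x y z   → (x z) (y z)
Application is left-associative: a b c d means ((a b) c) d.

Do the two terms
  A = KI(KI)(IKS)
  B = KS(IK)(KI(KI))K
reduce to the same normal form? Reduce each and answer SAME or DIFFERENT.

Term A:
  start: KI(KI)(IKS)
  step 1: I(IKS)
  step 2: IKS
  step 3: KS

Term B:
  start: KS(IK)(KI(KI))K
  step 1: S(KI(KI))K
  step 2: SIK

Answer: DIFFERENT — A ⇓ KS, B ⇓ SIK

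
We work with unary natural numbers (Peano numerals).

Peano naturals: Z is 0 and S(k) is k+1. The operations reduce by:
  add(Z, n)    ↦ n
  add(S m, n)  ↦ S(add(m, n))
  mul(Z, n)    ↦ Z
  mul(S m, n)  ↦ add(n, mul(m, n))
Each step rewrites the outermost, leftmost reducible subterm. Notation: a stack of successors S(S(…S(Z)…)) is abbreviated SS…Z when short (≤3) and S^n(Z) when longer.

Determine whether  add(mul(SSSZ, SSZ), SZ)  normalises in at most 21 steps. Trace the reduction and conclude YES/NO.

Answer: YES — reaches normal form S^7(Z) in 20 ≤ 21 steps

Derivation:
  start: add(mul(SSSZ, SSZ), SZ)
  [1] add(add(SSZ, mul(SSZ, SSZ)), SZ)
  [2] add(S(add(SZ, mul(SSZ, SSZ))), SZ)
  [3] S(add(add(SZ, mul(SSZ, SSZ)), SZ))
  [4] S(add(S(add(Z, mul(SSZ, SSZ))), SZ))
  [5] S(S(add(add(Z, mul(SSZ, SSZ)), SZ)))
  [6] S(S(add(mul(SSZ, SSZ), SZ)))
  [7] S(S(add(add(SSZ, mul(SZ, SSZ)), SZ)))
  [8] S(S(add(S(add(SZ, mul(SZ, SSZ))), SZ)))
  [9] S(S(S(add(add(SZ, mul(SZ, SSZ)), SZ))))
  [10] S(S(S(add(S(add(Z, mul(SZ, SSZ))), SZ))))
  [11] S(S(S(S(add(add(Z, mul(SZ, SSZ)), SZ)))))
  [12] S(S(S(S(add(mul(SZ, SSZ), SZ)))))
  [13] S(S(S(S(add(add(SSZ, mul(Z, SSZ)), SZ)))))
  [14] S(S(S(S(add(S(add(SZ, mul(Z, SSZ))), SZ)))))
  [15] S(S(S(S(S(add(add(SZ, mul(Z, SSZ)), SZ))))))
  [16] S(S(S(S(S(add(S(add(Z, mul(Z, SSZ))), SZ))))))
  [17] S(S(S(S(S(S(add(add(Z, mul(Z, SSZ)), SZ)))))))
  [18] S(S(S(S(S(S(add(mul(Z, SSZ), SZ)))))))
  [19] S(S(S(S(S(S(add(Z, SZ)))))))
  [20] S^7(Z)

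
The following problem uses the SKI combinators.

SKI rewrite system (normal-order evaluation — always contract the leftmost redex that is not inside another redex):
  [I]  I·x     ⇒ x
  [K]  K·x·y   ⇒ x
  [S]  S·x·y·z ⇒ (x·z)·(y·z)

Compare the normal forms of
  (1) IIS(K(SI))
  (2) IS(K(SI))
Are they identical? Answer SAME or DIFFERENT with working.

Term A:
  start: IIS(K(SI))
  →1  IS(K(SI))
  →2  S(K(SI))

Term B:
  start: IS(K(SI))
  →1  S(K(SI))

Answer: SAME — A ⇓ S(K(SI)), B ⇓ S(K(SI))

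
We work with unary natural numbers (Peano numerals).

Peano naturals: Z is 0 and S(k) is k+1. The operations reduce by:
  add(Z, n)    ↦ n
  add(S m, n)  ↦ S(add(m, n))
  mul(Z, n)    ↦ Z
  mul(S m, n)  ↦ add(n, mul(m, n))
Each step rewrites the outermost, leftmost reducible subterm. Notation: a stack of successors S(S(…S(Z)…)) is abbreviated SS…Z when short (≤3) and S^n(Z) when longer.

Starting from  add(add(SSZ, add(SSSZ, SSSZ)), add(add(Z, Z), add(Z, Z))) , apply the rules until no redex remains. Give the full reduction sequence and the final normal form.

  start: add(add(SSZ, add(SSSZ, SSSZ)), add(add(Z, Z), add(Z, Z)))
  →1  add(S(add(SZ, add(SSSZ, SSSZ))), add(add(Z, Z), add(Z, Z)))
  →2  S(add(add(SZ, add(SSSZ, SSSZ)), add(add(Z, Z), add(Z, Z))))
  →3  S(add(S(add(Z, add(SSSZ, SSSZ))), add(add(Z, Z), add(Z, Z))))
  →4  S(S(add(add(Z, add(SSSZ, SSSZ)), add(add(Z, Z), add(Z, Z)))))
  →5  S(S(add(add(SSSZ, SSSZ), add(add(Z, Z), add(Z, Z)))))
  →6  S(S(add(S(add(SSZ, SSSZ)), add(add(Z, Z), add(Z, Z)))))
  →7  S(S(S(add(add(SSZ, SSSZ), add(add(Z, Z), add(Z, Z))))))
  →8  S(S(S(add(S(add(SZ, SSSZ)), add(add(Z, Z), add(Z, Z))))))
  →9  S(S(S(S(add(add(SZ, SSSZ), add(add(Z, Z), add(Z, Z)))))))
  →10  S(S(S(S(add(S(add(Z, SSSZ)), add(add(Z, Z), add(Z, Z)))))))
  →11  S(S(S(S(S(add(add(Z, SSSZ), add(add(Z, Z), add(Z, Z))))))))
  →12  S(S(S(S(S(add(SSSZ, add(add(Z, Z), add(Z, Z))))))))
  →13  S(S(S(S(S(S(add(SSZ, add(add(Z, Z), add(Z, Z)))))))))
  →14  S(S(S(S(S(S(S(add(SZ, add(add(Z, Z), add(Z, Z))))))))))
  →15  S(S(S(S(S(S(S(S(add(Z, add(add(Z, Z), add(Z, Z)))))))))))
  →16  S(S(S(S(S(S(S(S(add(add(Z, Z), add(Z, Z))))))))))
  →17  S(S(S(S(S(S(S(S(add(Z, add(Z, Z))))))))))
  →18  S(S(S(S(S(S(S(S(add(Z, Z)))))))))
  →19  S^8(Z)

Answer: normal form = S^8(Z)  (in 19 steps)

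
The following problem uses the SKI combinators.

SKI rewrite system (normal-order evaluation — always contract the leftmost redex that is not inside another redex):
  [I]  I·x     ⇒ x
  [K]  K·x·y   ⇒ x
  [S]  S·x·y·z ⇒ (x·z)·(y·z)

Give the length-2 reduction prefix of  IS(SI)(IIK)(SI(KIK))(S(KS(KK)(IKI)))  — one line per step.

Answer: after 2 steps: SI(SI(KIK))(IIK(SI(KIK)))(S(KS(KK)(IKI)))

Derivation:
  start: IS(SI)(IIK)(SI(KIK))(S(KS(KK)(IKI)))
  →1  S(SI)(IIK)(SI(KIK))(S(KS(KK)(IKI)))
  →2  SI(SI(KIK))(IIK(SI(KIK)))(S(KS(KK)(IKI)))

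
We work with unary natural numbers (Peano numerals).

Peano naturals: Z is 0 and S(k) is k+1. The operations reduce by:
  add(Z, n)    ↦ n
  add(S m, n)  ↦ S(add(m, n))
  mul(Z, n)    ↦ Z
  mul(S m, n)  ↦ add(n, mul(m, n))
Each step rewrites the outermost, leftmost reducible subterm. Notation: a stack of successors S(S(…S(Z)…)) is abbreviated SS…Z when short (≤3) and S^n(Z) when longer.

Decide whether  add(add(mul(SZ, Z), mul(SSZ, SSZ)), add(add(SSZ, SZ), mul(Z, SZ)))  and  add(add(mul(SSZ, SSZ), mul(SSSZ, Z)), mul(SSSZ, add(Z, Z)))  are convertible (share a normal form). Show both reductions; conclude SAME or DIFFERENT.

Term A:
  start: add(add(mul(SZ, Z), mul(SSZ, SSZ)), add(add(SSZ, SZ), mul(Z, SZ)))
  →1  add(add(add(Z, mul(Z, Z)), mul(SSZ, SSZ)), add(add(SSZ, SZ), mul(Z, SZ)))
  →2  add(add(mul(Z, Z), mul(SSZ, SSZ)), add(add(SSZ, SZ), mul(Z, SZ)))
  →3  add(add(Z, mul(SSZ, SSZ)), add(add(SSZ, SZ), mul(Z, SZ)))
  →4  add(mul(SSZ, SSZ), add(add(SSZ, SZ), mul(Z, SZ)))
  →5  add(add(SSZ, mul(SZ, SSZ)), add(add(SSZ, SZ), mul(Z, SZ)))
  →6  add(S(add(SZ, mul(SZ, SSZ))), add(add(SSZ, SZ), mul(Z, SZ)))
  →7  S(add(add(SZ, mul(SZ, SSZ)), add(add(SSZ, SZ), mul(Z, SZ))))
  →8  S(add(S(add(Z, mul(SZ, SSZ))), add(add(SSZ, SZ), mul(Z, SZ))))
  →9  S(S(add(add(Z, mul(SZ, SSZ)), add(add(SSZ, SZ), mul(Z, SZ)))))
  →10  S(S(add(mul(SZ, SSZ), add(add(SSZ, SZ), mul(Z, SZ)))))
  →11  S(S(add(add(SSZ, mul(Z, SSZ)), add(add(SSZ, SZ), mul(Z, SZ)))))
  →12  S(S(add(S(add(SZ, mul(Z, SSZ))), add(add(SSZ, SZ), mul(Z, SZ)))))
  →13  S(S(S(add(add(SZ, mul(Z, SSZ)), add(add(SSZ, SZ), mul(Z, SZ))))))
  →14  S(S(S(add(S(add(Z, mul(Z, SSZ))), add(add(SSZ, SZ), mul(Z, SZ))))))
  →15  S(S(S(S(add(add(Z, mul(Z, SSZ)), add(add(SSZ, SZ), mul(Z, SZ)))))))
  →16  S(S(S(S(add(mul(Z, SSZ), add(add(SSZ, SZ), mul(Z, SZ)))))))
  →17  S(S(S(S(add(Z, add(add(SSZ, SZ), mul(Z, SZ)))))))
  →18  S(S(S(S(add(add(SSZ, SZ), mul(Z, SZ))))))
  →19  S(S(S(S(add(S(add(SZ, SZ)), mul(Z, SZ))))))
  →20  S(S(S(S(S(add(add(SZ, SZ), mul(Z, SZ)))))))
  →21  S(S(S(S(S(add(S(add(Z, SZ)), mul(Z, SZ)))))))
  →22  S(S(S(S(S(S(add(add(Z, SZ), mul(Z, SZ))))))))
  →23  S(S(S(S(S(S(add(SZ, mul(Z, SZ))))))))
  →24  S(S(S(S(S(S(S(add(Z, mul(Z, SZ)))))))))
  →25  S(S(S(S(S(S(S(mul(Z, SZ))))))))
  →26  S^7(Z)

Term B:
  start: add(add(mul(SSZ, SSZ), mul(SSSZ, Z)), mul(SSSZ, add(Z, Z)))
  →1  add(add(add(SSZ, mul(SZ, SSZ)), mul(SSSZ, Z)), mul(SSSZ, add(Z, Z)))
  →2  add(add(S(add(SZ, mul(SZ, SSZ))), mul(SSSZ, Z)), mul(SSSZ, add(Z, Z)))
  →3  add(S(add(add(SZ, mul(SZ, SSZ)), mul(SSSZ, Z))), mul(SSSZ, add(Z, Z)))
  →4  S(add(add(add(SZ, mul(SZ, SSZ)), mul(SSSZ, Z)), mul(SSSZ, add(Z, Z))))
  →5  S(add(add(S(add(Z, mul(SZ, SSZ))), mul(SSSZ, Z)), mul(SSSZ, add(Z, Z))))
  →6  S(add(S(add(add(Z, mul(SZ, SSZ)), mul(SSSZ, Z))), mul(SSSZ, add(Z, Z))))
  →7  S(S(add(add(add(Z, mul(SZ, SSZ)), mul(SSSZ, Z)), mul(SSSZ, add(Z, Z)))))
  →8  S(S(add(add(mul(SZ, SSZ), mul(SSSZ, Z)), mul(SSSZ, add(Z, Z)))))
  →9  S(S(add(add(add(SSZ, mul(Z, SSZ)), mul(SSSZ, Z)), mul(SSSZ, add(Z, Z)))))
  →10  S(S(add(add(S(add(SZ, mul(Z, SSZ))), mul(SSSZ, Z)), mul(SSSZ, add(Z, Z)))))
  →11  S(S(add(S(add(add(SZ, mul(Z, SSZ)), mul(SSSZ, Z))), mul(SSSZ, add(Z, Z)))))
  →12  S(S(S(add(add(add(SZ, mul(Z, SSZ)), mul(SSSZ, Z)), mul(SSSZ, add(Z, Z))))))
  →13  S(S(S(add(add(S(add(Z, mul(Z, SSZ))), mul(SSSZ, Z)), mul(SSSZ, add(Z, Z))))))
  →14  S(S(S(add(S(add(add(Z, mul(Z, SSZ)), mul(SSSZ, Z))), mul(SSSZ, add(Z, Z))))))
  →15  S(S(S(S(add(add(add(Z, mul(Z, SSZ)), mul(SSSZ, Z)), mul(SSSZ, add(Z, Z)))))))
  →16  S(S(S(S(add(add(mul(Z, SSZ), mul(SSSZ, Z)), mul(SSSZ, add(Z, Z)))))))
  →17  S(S(S(S(add(add(Z, mul(SSSZ, Z)), mul(SSSZ, add(Z, Z)))))))
  →18  S(S(S(S(add(mul(SSSZ, Z), mul(SSSZ, add(Z, Z)))))))
  →19  S(S(S(S(add(add(Z, mul(SSZ, Z)), mul(SSSZ, add(Z, Z)))))))
  →20  S(S(S(S(add(mul(SSZ, Z), mul(SSSZ, add(Z, Z)))))))
  →21  S(S(S(S(add(add(Z, mul(SZ, Z)), mul(SSSZ, add(Z, Z)))))))
  →22  S(S(S(S(add(mul(SZ, Z), mul(SSSZ, add(Z, Z)))))))
  →23  S(S(S(S(add(add(Z, mul(Z, Z)), mul(SSSZ, add(Z, Z)))))))
  →24  S(S(S(S(add(mul(Z, Z), mul(SSSZ, add(Z, Z)))))))
  →25  S(S(S(S(add(Z, mul(SSSZ, add(Z, Z)))))))
  →26  S(S(S(S(mul(SSSZ, add(Z, Z))))))
  →27  S(S(S(S(add(add(Z, Z), mul(SSZ, add(Z, Z)))))))
  →28  S(S(S(S(add(Z, mul(SSZ, add(Z, Z)))))))
  →29  S(S(S(S(mul(SSZ, add(Z, Z))))))
  →30  S(S(S(S(add(add(Z, Z), mul(SZ, add(Z, Z)))))))
  →31  S(S(S(S(add(Z, mul(SZ, add(Z, Z)))))))
  →32  S(S(S(S(mul(SZ, add(Z, Z))))))
  →33  S(S(S(S(add(add(Z, Z), mul(Z, add(Z, Z)))))))
  →34  S(S(S(S(add(Z, mul(Z, add(Z, Z)))))))
  →35  S(S(S(S(mul(Z, add(Z, Z))))))
  →36  S^4(Z)

Answer: DIFFERENT — A ⇓ S^7(Z), B ⇓ S^4(Z)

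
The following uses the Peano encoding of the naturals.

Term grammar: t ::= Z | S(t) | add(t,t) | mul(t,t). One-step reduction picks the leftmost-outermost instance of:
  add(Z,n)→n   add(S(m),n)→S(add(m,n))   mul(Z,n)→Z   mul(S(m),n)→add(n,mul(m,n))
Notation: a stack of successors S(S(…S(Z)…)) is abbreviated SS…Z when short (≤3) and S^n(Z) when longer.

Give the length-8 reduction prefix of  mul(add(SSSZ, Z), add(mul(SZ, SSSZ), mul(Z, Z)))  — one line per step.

  start: mul(add(SSSZ, Z), add(mul(SZ, SSSZ), mul(Z, Z)))
  →1  mul(S(add(SSZ, Z)), add(mul(SZ, SSSZ), mul(Z, Z)))
  →2  add(add(mul(SZ, SSSZ), mul(Z, Z)), mul(add(SSZ, Z), add(mul(SZ, SSSZ), mul(Z, Z))))
  →3  add(add(add(SSSZ, mul(Z, SSSZ)), mul(Z, Z)), mul(add(SSZ, Z), add(mul(SZ, SSSZ), mul(Z, Z))))
  →4  add(add(S(add(SSZ, mul(Z, SSSZ))), mul(Z, Z)), mul(add(SSZ, Z), add(mul(SZ, SSSZ), mul(Z, Z))))
  →5  add(S(add(add(SSZ, mul(Z, SSSZ)), mul(Z, Z))), mul(add(SSZ, Z), add(mul(SZ, SSSZ), mul(Z, Z))))
  →6  S(add(add(add(SSZ, mul(Z, SSSZ)), mul(Z, Z)), mul(add(SSZ, Z), add(mul(SZ, SSSZ), mul(Z, Z)))))
  →7  S(add(add(S(add(SZ, mul(Z, SSSZ))), mul(Z, Z)), mul(add(SSZ, Z), add(mul(SZ, SSSZ), mul(Z, Z)))))
  →8  S(add(S(add(add(SZ, mul(Z, SSSZ)), mul(Z, Z))), mul(add(SSZ, Z), add(mul(SZ, SSSZ), mul(Z, Z)))))

Answer: after 8 steps: S(add(S(add(add(SZ, mul(Z, SSSZ)), mul(Z, Z))), mul(add(SSZ, Z), add(mul(SZ, SSSZ), mul(Z, Z)))))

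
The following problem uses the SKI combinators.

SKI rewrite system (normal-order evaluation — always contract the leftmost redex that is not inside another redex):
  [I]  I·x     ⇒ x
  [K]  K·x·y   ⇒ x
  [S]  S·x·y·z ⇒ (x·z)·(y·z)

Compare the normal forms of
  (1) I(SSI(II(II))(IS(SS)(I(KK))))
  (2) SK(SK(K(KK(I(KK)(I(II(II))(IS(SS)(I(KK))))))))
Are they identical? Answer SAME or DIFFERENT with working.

Answer: SAME — A ⇓ SK(SK(KK)), B ⇓ SK(SK(KK))

Reduction:
Term A:
  start: I(SSI(II(II))(IS(SS)(I(KK))))
  →1  SSI(II(II))(IS(SS)(I(KK)))
  →2  S(II(II))(I(II(II)))(IS(SS)(I(KK)))
  →3  II(II)(IS(SS)(I(KK)))(I(II(II))(IS(SS)(I(KK))))
  →4  I(II)(IS(SS)(I(KK)))(I(II(II))(IS(SS)(I(KK))))
  →5  II(IS(SS)(I(KK)))(I(II(II))(IS(SS)(I(KK))))
  →6  I(IS(SS)(I(KK)))(I(II(II))(IS(SS)(I(KK))))
  →7  IS(SS)(I(KK))(I(II(II))(IS(SS)(I(KK))))
  →8  S(SS)(I(KK))(I(II(II))(IS(SS)(I(KK))))
  →9  SS(I(II(II))(IS(SS)(I(KK))))(I(KK)(I(II(II))(IS(SS)(I(KK)))))
  →10  S(I(KK)(I(II(II))(IS(SS)(I(KK)))))(I(II(II))(IS(SS)(I(KK)))(I(KK)(I(II(II))(IS(SS)(I(KK))))))
  →11  S(KK(I(II(II))(IS(SS)(I(KK)))))(I(II(II))(IS(SS)(I(KK)))(I(KK)(I(II(II))(IS(SS)(I(KK))))))
  →12  SK(I(II(II))(IS(SS)(I(KK)))(I(KK)(I(II(II))(IS(SS)(I(KK))))))
  →13  SK(II(II)(IS(SS)(I(KK)))(I(KK)(I(II(II))(IS(SS)(I(KK))))))
  →14  SK(I(II)(IS(SS)(I(KK)))(I(KK)(I(II(II))(IS(SS)(I(KK))))))
  →15  SK(II(IS(SS)(I(KK)))(I(KK)(I(II(II))(IS(SS)(I(KK))))))
  →16  SK(I(IS(SS)(I(KK)))(I(KK)(I(II(II))(IS(SS)(I(KK))))))
  →17  SK(IS(SS)(I(KK))(I(KK)(I(II(II))(IS(SS)(I(KK))))))
  →18  SK(S(SS)(I(KK))(I(KK)(I(II(II))(IS(SS)(I(KK))))))
  →19  SK(SS(I(KK)(I(II(II))(IS(SS)(I(KK)))))(I(KK)(I(KK)(I(II(II))(IS(SS)(I(KK)))))))
  →20  SK(S(I(KK)(I(KK)(I(II(II))(IS(SS)(I(KK))))))(I(KK)(I(II(II))(IS(SS)(I(KK))))(I(KK)(I(KK)(I(II(II))(IS(SS)(I(KK))))))))
  →21  SK(S(KK(I(KK)(I(II(II))(IS(SS)(I(KK))))))(I(KK)(I(II(II))(IS(SS)(I(KK))))(I(KK)(I(KK)(I(II(II))(IS(SS)(I(KK))))))))
  →22  SK(SK(I(KK)(I(II(II))(IS(SS)(I(KK))))(I(KK)(I(KK)(I(II(II))(IS(SS)(I(KK))))))))
  →23  SK(SK(KK(I(II(II))(IS(SS)(I(KK))))(I(KK)(I(KK)(I(II(II))(IS(SS)(I(KK))))))))
  →24  SK(SK(K(I(KK)(I(KK)(I(II(II))(IS(SS)(I(KK))))))))
  →25  SK(SK(K(KK(I(KK)(I(II(II))(IS(SS)(I(KK))))))))
  →26  SK(SK(KK))

Term B:
  start: SK(SK(K(KK(I(KK)(I(II(II))(IS(SS)(I(KK))))))))
  →1  SK(SK(KK))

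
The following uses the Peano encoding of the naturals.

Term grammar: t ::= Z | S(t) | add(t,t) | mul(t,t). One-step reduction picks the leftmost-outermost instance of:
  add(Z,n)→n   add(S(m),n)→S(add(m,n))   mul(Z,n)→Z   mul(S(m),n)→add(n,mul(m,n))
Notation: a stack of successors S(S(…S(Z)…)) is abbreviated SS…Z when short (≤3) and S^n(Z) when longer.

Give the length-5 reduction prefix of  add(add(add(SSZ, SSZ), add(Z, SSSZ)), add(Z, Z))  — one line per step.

Answer: after 5 steps: S(add(S(add(add(Z, SSZ), add(Z, SSSZ))), add(Z, Z)))

Reduction:
  start: add(add(add(SSZ, SSZ), add(Z, SSSZ)), add(Z, Z))
  step 1: add(add(S(add(SZ, SSZ)), add(Z, SSSZ)), add(Z, Z))
  step 2: add(S(add(add(SZ, SSZ), add(Z, SSSZ))), add(Z, Z))
  step 3: S(add(add(add(SZ, SSZ), add(Z, SSSZ)), add(Z, Z)))
  step 4: S(add(add(S(add(Z, SSZ)), add(Z, SSSZ)), add(Z, Z)))
  step 5: S(add(S(add(add(Z, SSZ), add(Z, SSSZ))), add(Z, Z)))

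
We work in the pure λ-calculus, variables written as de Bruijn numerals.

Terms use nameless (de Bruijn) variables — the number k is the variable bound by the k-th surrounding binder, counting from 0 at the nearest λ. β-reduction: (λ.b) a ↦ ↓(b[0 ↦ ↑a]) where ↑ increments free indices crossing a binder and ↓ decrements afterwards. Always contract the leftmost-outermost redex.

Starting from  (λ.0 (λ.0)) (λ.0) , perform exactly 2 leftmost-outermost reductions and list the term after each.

  start: (λ.0 (λ.0)) (λ.0)
  [1] (λ.0) (λ.0)
  [2] λ.0

Answer: after 2 steps: λ.0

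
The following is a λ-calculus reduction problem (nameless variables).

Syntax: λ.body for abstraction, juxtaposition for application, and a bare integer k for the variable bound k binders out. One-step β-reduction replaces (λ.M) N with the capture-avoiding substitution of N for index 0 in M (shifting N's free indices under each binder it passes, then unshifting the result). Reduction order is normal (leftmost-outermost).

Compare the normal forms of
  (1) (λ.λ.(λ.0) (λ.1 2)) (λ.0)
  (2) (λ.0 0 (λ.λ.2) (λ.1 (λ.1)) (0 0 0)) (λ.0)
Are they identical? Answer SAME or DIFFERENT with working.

Term A:
  start: (λ.λ.(λ.0) (λ.1 2)) (λ.0)
  [1] λ.(λ.0) (λ.1 (λ.0))
  [2] λ.λ.1 (λ.0)

Term B:
  start: (λ.0 0 (λ.λ.2) (λ.1 (λ.1)) (0 0 0)) (λ.0)
  [1] (λ.0) (λ.0) (λ.λ.λ.0) (λ.(λ.0) (λ.1)) ((λ.0) (λ.0) (λ.0))
  [2] (λ.0) (λ.λ.λ.0) (λ.(λ.0) (λ.1)) ((λ.0) (λ.0) (λ.0))
  [3] (λ.λ.λ.0) (λ.(λ.0) (λ.1)) ((λ.0) (λ.0) (λ.0))
  [4] (λ.λ.0) ((λ.0) (λ.0) (λ.0))
  [5] λ.0

Answer: DIFFERENT — A ⇓ λ.λ.1 (λ.0), B ⇓ λ.0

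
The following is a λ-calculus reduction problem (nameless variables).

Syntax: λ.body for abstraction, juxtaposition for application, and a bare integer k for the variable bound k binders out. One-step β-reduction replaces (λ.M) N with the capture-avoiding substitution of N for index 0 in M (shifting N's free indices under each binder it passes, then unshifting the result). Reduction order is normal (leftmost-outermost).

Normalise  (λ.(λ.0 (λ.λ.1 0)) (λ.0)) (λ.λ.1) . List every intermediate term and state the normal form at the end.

  start: (λ.(λ.0 (λ.λ.1 0)) (λ.0)) (λ.λ.1)
  step 1: (λ.0 (λ.λ.1 0)) (λ.0)
  step 2: (λ.0) (λ.λ.1 0)
  step 3: λ.λ.1 0

Answer: normal form = λ.λ.1 0  (in 3 steps)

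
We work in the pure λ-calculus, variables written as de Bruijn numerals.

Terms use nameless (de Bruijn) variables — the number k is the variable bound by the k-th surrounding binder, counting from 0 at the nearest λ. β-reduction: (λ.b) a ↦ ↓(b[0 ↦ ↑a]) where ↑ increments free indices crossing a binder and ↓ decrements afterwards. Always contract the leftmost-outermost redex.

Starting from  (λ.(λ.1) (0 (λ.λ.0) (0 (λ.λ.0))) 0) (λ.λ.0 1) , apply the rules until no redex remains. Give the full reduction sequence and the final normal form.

Answer: normal form = λ.0 (λ.λ.0 1)  (in 3 steps)

Working:
  start: (λ.(λ.1) (0 (λ.λ.0) (0 (λ.λ.0))) 0) (λ.λ.0 1)
  step 1: (λ.λ.λ.0 1) ((λ.λ.0 1) (λ.λ.0) ((λ.λ.0 1) (λ.λ.0))) (λ.λ.0 1)
  step 2: (λ.λ.0 1) (λ.λ.0 1)
  step 3: λ.0 (λ.λ.0 1)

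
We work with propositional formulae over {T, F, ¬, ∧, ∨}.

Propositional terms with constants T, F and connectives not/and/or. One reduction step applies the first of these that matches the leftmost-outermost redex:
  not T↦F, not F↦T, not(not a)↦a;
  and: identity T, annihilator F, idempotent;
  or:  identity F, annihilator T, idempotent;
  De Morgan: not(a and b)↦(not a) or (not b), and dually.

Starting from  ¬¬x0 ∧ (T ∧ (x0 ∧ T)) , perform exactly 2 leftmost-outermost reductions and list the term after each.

  start: ¬¬x0 ∧ (T ∧ (x0 ∧ T))
  step 1: x0 ∧ (T ∧ (x0 ∧ T))
  step 2: x0 ∧ (x0 ∧ T)

Answer: after 2 steps: x0 ∧ (x0 ∧ T)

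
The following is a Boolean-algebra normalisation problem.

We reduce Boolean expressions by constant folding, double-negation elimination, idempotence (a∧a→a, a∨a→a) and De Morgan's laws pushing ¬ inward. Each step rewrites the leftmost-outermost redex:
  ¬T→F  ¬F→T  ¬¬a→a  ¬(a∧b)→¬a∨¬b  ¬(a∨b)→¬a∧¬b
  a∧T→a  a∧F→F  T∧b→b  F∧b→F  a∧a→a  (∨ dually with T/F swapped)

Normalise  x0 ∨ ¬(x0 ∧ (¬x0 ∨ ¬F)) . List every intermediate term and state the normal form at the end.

Answer: normal form = x0 ∨ ¬x0  (in 6 steps)

Derivation:
  start: x0 ∨ ¬(x0 ∧ (¬x0 ∨ ¬F))
  →1  x0 ∨ (¬x0 ∨ ¬(¬x0 ∨ ¬F))
  →2  x0 ∨ (¬x0 ∨ (¬¬x0 ∧ ¬¬F))
  →3  x0 ∨ (¬x0 ∨ (x0 ∧ ¬¬F))
  →4  x0 ∨ (¬x0 ∨ (x0 ∧ F))
  →5  x0 ∨ (¬x0 ∨ F)
  →6  x0 ∨ ¬x0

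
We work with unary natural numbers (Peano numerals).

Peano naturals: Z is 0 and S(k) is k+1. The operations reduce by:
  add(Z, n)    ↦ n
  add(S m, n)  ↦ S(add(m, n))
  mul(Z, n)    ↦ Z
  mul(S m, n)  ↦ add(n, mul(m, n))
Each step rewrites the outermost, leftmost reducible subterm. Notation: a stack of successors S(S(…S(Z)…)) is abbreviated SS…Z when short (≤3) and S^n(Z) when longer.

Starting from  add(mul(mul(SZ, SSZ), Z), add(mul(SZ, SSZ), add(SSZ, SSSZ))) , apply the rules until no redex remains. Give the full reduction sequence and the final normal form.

Answer: normal form = S^7(Z)  (in 22 steps)

Derivation:
  start: add(mul(mul(SZ, SSZ), Z), add(mul(SZ, SSZ), add(SSZ, SSSZ)))
  step 1: add(mul(add(SSZ, mul(Z, SSZ)), Z), add(mul(SZ, SSZ), add(SSZ, SSSZ)))
  step 2: add(mul(S(add(SZ, mul(Z, SSZ))), Z), add(mul(SZ, SSZ), add(SSZ, SSSZ)))
  step 3: add(add(Z, mul(add(SZ, mul(Z, SSZ)), Z)), add(mul(SZ, SSZ), add(SSZ, SSSZ)))
  step 4: add(mul(add(SZ, mul(Z, SSZ)), Z), add(mul(SZ, SSZ), add(SSZ, SSSZ)))
  step 5: add(mul(S(add(Z, mul(Z, SSZ))), Z), add(mul(SZ, SSZ), add(SSZ, SSSZ)))
  step 6: add(add(Z, mul(add(Z, mul(Z, SSZ)), Z)), add(mul(SZ, SSZ), add(SSZ, SSSZ)))
  step 7: add(mul(add(Z, mul(Z, SSZ)), Z), add(mul(SZ, SSZ), add(SSZ, SSSZ)))
  step 8: add(mul(mul(Z, SSZ), Z), add(mul(SZ, SSZ), add(SSZ, SSSZ)))
  step 9: add(mul(Z, Z), add(mul(SZ, SSZ), add(SSZ, SSSZ)))
  step 10: add(Z, add(mul(SZ, SSZ), add(SSZ, SSSZ)))
  step 11: add(mul(SZ, SSZ), add(SSZ, SSSZ))
  step 12: add(add(SSZ, mul(Z, SSZ)), add(SSZ, SSSZ))
  step 13: add(S(add(SZ, mul(Z, SSZ))), add(SSZ, SSSZ))
  step 14: S(add(add(SZ, mul(Z, SSZ)), add(SSZ, SSSZ)))
  step 15: S(add(S(add(Z, mul(Z, SSZ))), add(SSZ, SSSZ)))
  step 16: S(S(add(add(Z, mul(Z, SSZ)), add(SSZ, SSSZ))))
  step 17: S(S(add(mul(Z, SSZ), add(SSZ, SSSZ))))
  step 18: S(S(add(Z, add(SSZ, SSSZ))))
  step 19: S(S(add(SSZ, SSSZ)))
  step 20: S(S(S(add(SZ, SSSZ))))
  step 21: S(S(S(S(add(Z, SSSZ)))))
  step 22: S^7(Z)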